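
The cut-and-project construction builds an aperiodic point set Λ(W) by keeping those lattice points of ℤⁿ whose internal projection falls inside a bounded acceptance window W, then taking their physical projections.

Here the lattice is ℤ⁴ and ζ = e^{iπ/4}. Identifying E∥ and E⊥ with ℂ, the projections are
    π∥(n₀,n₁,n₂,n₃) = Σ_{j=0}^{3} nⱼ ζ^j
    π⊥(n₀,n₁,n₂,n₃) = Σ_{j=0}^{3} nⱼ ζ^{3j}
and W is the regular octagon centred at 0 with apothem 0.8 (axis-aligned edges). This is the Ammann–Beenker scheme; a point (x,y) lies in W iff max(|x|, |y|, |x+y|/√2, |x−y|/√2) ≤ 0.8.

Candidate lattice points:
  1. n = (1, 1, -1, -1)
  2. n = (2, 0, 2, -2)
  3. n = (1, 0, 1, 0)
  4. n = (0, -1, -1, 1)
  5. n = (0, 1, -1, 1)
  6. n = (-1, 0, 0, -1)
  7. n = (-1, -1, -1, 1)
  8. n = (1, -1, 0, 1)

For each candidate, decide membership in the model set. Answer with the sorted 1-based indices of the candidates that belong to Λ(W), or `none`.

Internal map: ζ^{3j} for j=0..3 gives (1,0), (−√2/2,√2/2), (0,−1), (√2/2,√2/2).
#1 (1, 1, -1, -1): internal (-0.41421, 1.00000); octagon support 1.00000 vs apothem 0.8 → ∉ W
#2 (2, 0, 2, -2): internal (0.58579, -3.41421); octagon support 3.41421 vs apothem 0.8 → ∉ W
#3 (1, 0, 1, 0): internal (1.00000, -1.00000); octagon support 1.41421 vs apothem 0.8 → ∉ W
#4 (0, -1, -1, 1): internal (1.41421, 1.00000); octagon support 1.70711 vs apothem 0.8 → ∉ W
#5 (0, 1, -1, 1): internal (0.00000, 2.41421); octagon support 2.41421 vs apothem 0.8 → ∉ W
#6 (-1, 0, 0, -1): internal (-1.70711, -0.70711); octagon support 1.70711 vs apothem 0.8 → ∉ W
#7 (-1, -1, -1, 1): internal (0.41421, 1.00000); octagon support 1.00000 vs apothem 0.8 → ∉ W
#8 (1, -1, 0, 1): internal (2.41421, 0.00000); octagon support 2.41421 vs apothem 0.8 → ∉ W

none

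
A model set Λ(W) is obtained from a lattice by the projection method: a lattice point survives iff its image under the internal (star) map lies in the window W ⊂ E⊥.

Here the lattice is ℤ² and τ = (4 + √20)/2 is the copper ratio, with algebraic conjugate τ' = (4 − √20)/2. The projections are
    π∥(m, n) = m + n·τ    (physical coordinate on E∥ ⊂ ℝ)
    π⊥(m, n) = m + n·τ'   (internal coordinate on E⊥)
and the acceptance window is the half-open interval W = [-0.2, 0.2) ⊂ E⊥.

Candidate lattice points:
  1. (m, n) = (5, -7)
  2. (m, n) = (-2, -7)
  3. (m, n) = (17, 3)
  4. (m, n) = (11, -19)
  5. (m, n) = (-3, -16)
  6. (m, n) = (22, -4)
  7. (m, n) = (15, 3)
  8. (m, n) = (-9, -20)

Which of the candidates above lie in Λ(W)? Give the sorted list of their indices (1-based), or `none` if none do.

none

τ' = (4−√20)/2 ≈ -0.2361.
#1 (5,-7): internal coord 5 + (-7)·τ' = +6.6525; +6.6525 ∉ [-0.2, 0.2) → out
#2 (-2,-7): internal coord -2 + (-7)·τ' = -0.3475; -0.3475 ∉ [-0.2, 0.2) → out
#3 (17,3): internal coord 17 + (3)·τ' = +16.2918; +16.2918 ∉ [-0.2, 0.2) → out
#4 (11,-19): internal coord 11 + (-19)·τ' = +15.4853; +15.4853 ∉ [-0.2, 0.2) → out
#5 (-3,-16): internal coord -3 + (-16)·τ' = +0.7771; +0.7771 ∉ [-0.2, 0.2) → out
#6 (22,-4): internal coord 22 + (-4)·τ' = +22.9443; +22.9443 ∉ [-0.2, 0.2) → out
#7 (15,3): internal coord 15 + (3)·τ' = +14.2918; +14.2918 ∉ [-0.2, 0.2) → out
#8 (-9,-20): internal coord -9 + (-20)·τ' = -4.2786; -4.2786 ∉ [-0.2, 0.2) → out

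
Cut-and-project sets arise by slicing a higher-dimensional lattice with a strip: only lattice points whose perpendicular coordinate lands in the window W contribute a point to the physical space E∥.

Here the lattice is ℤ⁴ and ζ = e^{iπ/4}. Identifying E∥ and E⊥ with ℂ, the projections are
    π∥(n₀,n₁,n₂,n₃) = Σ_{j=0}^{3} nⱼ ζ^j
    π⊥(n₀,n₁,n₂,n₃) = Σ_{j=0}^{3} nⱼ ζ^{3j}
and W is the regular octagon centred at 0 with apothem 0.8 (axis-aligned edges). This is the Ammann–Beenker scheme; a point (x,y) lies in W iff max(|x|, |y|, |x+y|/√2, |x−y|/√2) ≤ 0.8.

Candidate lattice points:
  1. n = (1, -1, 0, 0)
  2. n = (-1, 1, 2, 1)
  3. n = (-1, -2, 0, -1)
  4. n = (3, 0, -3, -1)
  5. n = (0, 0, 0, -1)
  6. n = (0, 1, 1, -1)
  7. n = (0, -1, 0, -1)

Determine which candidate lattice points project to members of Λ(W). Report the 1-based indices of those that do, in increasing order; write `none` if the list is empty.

Internal map: ζ^{3j} for j=0..3 gives (1,0), (−√2/2,√2/2), (0,−1), (√2/2,√2/2).
candidate 1: n = (1, -1, 0, 0) → π⊥ ≈ (+1.7071, -0.7071); max(|x|,|y|,|x±y|/√2) = 1.7071 > 0.8 ⇒ ∉ W
candidate 2: n = (-1, 1, 2, 1) → π⊥ ≈ (-1.0000, -0.5858); max(|x|,|y|,|x±y|/√2) = 1.1213 > 0.8 ⇒ ∉ W
candidate 3: n = (-1, -2, 0, -1) → π⊥ ≈ (-0.2929, -2.1213); max(|x|,|y|,|x±y|/√2) = 2.1213 > 0.8 ⇒ ∉ W
candidate 4: n = (3, 0, -3, -1) → π⊥ ≈ (+2.2929, +2.2929); max(|x|,|y|,|x±y|/√2) = 3.2426 > 0.8 ⇒ ∉ W
candidate 5: n = (0, 0, 0, -1) → π⊥ ≈ (-0.7071, -0.7071); max(|x|,|y|,|x±y|/√2) = 1.0000 > 0.8 ⇒ ∉ W
candidate 6: n = (0, 1, 1, -1) → π⊥ ≈ (-1.4142, -1.0000); max(|x|,|y|,|x±y|/√2) = 1.7071 > 0.8 ⇒ ∉ W
candidate 7: n = (0, -1, 0, -1) → π⊥ ≈ (+0.0000, -1.4142); max(|x|,|y|,|x±y|/√2) = 1.4142 > 0.8 ⇒ ∉ W

none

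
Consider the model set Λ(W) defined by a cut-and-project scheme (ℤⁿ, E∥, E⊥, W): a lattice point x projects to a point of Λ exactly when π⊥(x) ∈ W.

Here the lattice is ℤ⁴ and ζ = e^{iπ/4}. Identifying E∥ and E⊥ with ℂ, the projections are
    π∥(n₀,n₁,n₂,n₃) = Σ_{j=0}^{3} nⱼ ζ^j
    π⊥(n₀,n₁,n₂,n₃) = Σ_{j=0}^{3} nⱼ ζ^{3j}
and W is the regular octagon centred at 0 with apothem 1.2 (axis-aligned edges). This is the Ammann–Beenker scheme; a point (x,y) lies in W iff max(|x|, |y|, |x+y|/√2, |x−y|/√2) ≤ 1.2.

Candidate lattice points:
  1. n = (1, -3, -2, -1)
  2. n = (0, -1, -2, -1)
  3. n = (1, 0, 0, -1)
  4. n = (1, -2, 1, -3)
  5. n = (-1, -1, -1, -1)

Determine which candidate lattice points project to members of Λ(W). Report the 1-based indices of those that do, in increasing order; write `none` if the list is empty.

2, 3, 5

With ζ = e^{iπ/4} the internal vectors are ζ^0,ζ^3,ζ^6,ζ^9.
candidate 1: n = (1, -3, -2, -1) → π⊥ ≈ (+2.4142, -0.8284); max(|x|,|y|,|x±y|/√2) = 2.4142 > 1.2 ⇒ ∉ W
candidate 2: n = (0, -1, -2, -1) → π⊥ ≈ (+0.0000, +0.5858); max(|x|,|y|,|x±y|/√2) = 0.5858 ≤ 1.2 ⇒ ∈ W
candidate 3: n = (1, 0, 0, -1) → π⊥ ≈ (+0.2929, -0.7071); max(|x|,|y|,|x±y|/√2) = 0.7071 ≤ 1.2 ⇒ ∈ W
candidate 4: n = (1, -2, 1, -3) → π⊥ ≈ (+0.2929, -4.5355); max(|x|,|y|,|x±y|/√2) = 4.5355 > 1.2 ⇒ ∉ W
candidate 5: n = (-1, -1, -1, -1) → π⊥ ≈ (-1.0000, -0.4142); max(|x|,|y|,|x±y|/√2) = 1.0000 ≤ 1.2 ⇒ ∈ W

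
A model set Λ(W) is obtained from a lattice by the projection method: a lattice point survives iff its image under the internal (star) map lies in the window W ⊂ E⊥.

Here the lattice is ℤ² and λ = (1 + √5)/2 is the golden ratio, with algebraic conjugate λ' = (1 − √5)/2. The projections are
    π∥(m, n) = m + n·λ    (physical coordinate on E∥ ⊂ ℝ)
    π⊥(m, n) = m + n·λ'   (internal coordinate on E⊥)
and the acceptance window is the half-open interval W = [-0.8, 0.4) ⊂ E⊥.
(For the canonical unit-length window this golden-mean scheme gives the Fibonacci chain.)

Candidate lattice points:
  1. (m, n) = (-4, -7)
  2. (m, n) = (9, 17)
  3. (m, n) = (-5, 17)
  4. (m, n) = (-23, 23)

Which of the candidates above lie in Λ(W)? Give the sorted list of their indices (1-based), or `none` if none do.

λ' = (1−√5)/2 ≈ -0.618034.
[1] lift (-4,-7): star map gives 0.326238; window check -0.8 ≤ 0.326238 < 0.4 is true → IN Λ
[2] lift (9,17): star map gives -1.506578; window check -0.8 ≤ -1.506578 < 0.4 is false → out
[3] lift (-5,17): star map gives -15.506578; window check -0.8 ≤ -15.506578 < 0.4 is false → out
[4] lift (-23,23): star map gives -37.214782; window check -0.8 ≤ -37.214782 < 0.4 is false → out

1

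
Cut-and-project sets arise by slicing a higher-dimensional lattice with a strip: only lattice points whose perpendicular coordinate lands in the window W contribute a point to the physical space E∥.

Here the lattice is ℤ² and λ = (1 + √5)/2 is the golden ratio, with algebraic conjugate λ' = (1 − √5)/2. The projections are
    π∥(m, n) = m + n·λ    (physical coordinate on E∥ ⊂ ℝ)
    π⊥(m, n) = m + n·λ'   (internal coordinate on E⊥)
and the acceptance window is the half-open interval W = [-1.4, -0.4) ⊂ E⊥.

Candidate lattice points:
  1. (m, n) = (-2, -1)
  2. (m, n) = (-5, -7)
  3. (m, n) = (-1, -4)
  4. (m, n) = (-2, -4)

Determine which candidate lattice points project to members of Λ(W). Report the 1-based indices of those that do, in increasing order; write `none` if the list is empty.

1, 2

Numerically λ ≈ 1.61803 and λ' = −1/λ ≈ -0.61803.
candidate 1: (m,n)=(-2,-1) → π∥ = -2-1·λ ≈ -3.61803, π⊥ = -2-1·λ' ≈ -1.38197 ∈ [-1.4, -0.4) ⇒ IN Λ
candidate 2: (m,n)=(-5,-7) → π∥ = -5-7·λ ≈ -16.32624, π⊥ = -5-7·λ' ≈ -0.67376 ∈ [-1.4, -0.4) ⇒ IN Λ
candidate 3: (m,n)=(-1,-4) → π∥ = -1-4·λ ≈ -7.47214, π⊥ = -1-4·λ' ≈ 1.47214 ∉ [-1.4, -0.4) ⇒ out
candidate 4: (m,n)=(-2,-4) → π∥ = -2-4·λ ≈ -8.47214, π⊥ = -2-4·λ' ≈ 0.47214 ∉ [-1.4, -0.4) ⇒ out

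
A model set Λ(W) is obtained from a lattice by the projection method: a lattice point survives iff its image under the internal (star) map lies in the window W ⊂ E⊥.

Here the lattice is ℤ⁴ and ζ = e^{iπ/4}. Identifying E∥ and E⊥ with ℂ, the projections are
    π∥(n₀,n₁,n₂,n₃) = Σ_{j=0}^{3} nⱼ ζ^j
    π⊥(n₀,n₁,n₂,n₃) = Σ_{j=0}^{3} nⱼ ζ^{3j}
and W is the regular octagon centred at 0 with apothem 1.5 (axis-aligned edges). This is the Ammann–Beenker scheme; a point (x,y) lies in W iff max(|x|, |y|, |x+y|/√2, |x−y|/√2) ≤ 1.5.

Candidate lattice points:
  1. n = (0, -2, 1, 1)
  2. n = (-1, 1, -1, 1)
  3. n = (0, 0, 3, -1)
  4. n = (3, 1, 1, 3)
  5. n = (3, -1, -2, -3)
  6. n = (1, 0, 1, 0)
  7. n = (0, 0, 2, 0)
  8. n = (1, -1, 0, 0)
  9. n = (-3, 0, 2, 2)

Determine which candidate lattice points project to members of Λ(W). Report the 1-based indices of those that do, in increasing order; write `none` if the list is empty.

With ζ = e^{iπ/4} the internal vectors are ζ^0,ζ^3,ζ^6,ζ^9.
#1 (0, -2, 1, 1): internal (2.12132, -1.70711); octagon support 2.70711 vs apothem 1.5 → ∉ W
#2 (-1, 1, -1, 1): internal (-1.00000, 2.41421); octagon support 2.41421 vs apothem 1.5 → ∉ W
#3 (0, 0, 3, -1): internal (-0.70711, -3.70711); octagon support 3.70711 vs apothem 1.5 → ∉ W
#4 (3, 1, 1, 3): internal (4.41421, 1.82843); octagon support 4.41421 vs apothem 1.5 → ∉ W
#5 (3, -1, -2, -3): internal (1.58579, -0.82843); octagon support 1.70711 vs apothem 1.5 → ∉ W
#6 (1, 0, 1, 0): internal (1.00000, -1.00000); octagon support 1.41421 vs apothem 1.5 → ∈ W
#7 (0, 0, 2, 0): internal (0.00000, -2.00000); octagon support 2.00000 vs apothem 1.5 → ∉ W
#8 (1, -1, 0, 0): internal (1.70711, -0.70711); octagon support 1.70711 vs apothem 1.5 → ∉ W
#9 (-3, 0, 2, 2): internal (-1.58579, -0.58579); octagon support 1.58579 vs apothem 1.5 → ∉ W

6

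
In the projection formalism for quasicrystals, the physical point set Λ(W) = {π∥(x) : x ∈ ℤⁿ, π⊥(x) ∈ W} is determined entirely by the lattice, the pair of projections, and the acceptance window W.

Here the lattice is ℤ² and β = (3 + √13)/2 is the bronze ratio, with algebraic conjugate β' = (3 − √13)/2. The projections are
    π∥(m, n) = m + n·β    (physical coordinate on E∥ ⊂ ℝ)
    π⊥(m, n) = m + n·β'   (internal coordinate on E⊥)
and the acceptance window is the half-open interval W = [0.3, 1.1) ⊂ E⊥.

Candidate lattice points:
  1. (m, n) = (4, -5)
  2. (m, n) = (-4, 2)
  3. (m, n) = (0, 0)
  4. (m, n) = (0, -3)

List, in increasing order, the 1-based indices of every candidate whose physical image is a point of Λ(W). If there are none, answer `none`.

4

Numerically β ≈ 3.30278 and β' = −1/β ≈ -0.30278.
candidate 1: (m,n)=(4,-5) → π∥ = 4-5·β ≈ -12.51388, π⊥ = 4-5·β' ≈ 5.51388 ∉ [0.3, 1.1) ⇒ out
candidate 2: (m,n)=(-4,2) → π∥ = -4+2·β ≈ 2.60555, π⊥ = -4+2·β' ≈ -4.60555 ∉ [0.3, 1.1) ⇒ out
candidate 3: (m,n)=(0,0) → π∥ = 0+0·β ≈ 0.00000, π⊥ = 0+0·β' ≈ 0.00000 ∉ [0.3, 1.1) ⇒ out
candidate 4: (m,n)=(0,-3) → π∥ = 0-3·β ≈ -9.90833, π⊥ = 0-3·β' ≈ 0.90833 ∈ [0.3, 1.1) ⇒ IN Λ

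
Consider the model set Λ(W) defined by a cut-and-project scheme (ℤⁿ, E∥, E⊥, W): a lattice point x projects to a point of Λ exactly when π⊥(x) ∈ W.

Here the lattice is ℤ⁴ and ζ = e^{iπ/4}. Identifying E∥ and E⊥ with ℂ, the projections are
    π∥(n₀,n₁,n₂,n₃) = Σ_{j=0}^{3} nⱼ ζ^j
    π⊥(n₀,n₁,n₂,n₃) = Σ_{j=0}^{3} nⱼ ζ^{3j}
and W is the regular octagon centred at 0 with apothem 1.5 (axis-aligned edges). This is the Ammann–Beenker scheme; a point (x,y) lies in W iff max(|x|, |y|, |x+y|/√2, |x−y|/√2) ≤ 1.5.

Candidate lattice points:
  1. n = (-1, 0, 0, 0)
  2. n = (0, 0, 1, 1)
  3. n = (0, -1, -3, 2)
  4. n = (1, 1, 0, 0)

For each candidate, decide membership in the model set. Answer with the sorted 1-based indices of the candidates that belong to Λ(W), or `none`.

With ζ = e^{iπ/4} the internal vectors are ζ^0,ζ^3,ζ^6,ζ^9.
candidate 1: n = (-1, 0, 0, 0) → π⊥ ≈ (-1.000000, +0.000000); max(|x|,|y|,|x±y|/√2) = 1.000000 ≤ 1.5 ⇒ ∈ W
candidate 2: n = (0, 0, 1, 1) → π⊥ ≈ (+0.707107, -0.292893); max(|x|,|y|,|x±y|/√2) = 0.707107 ≤ 1.5 ⇒ ∈ W
candidate 3: n = (0, -1, -3, 2) → π⊥ ≈ (+2.121320, +3.707107); max(|x|,|y|,|x±y|/√2) = 4.121320 > 1.5 ⇒ ∉ W
candidate 4: n = (1, 1, 0, 0) → π⊥ ≈ (+0.292893, +0.707107); max(|x|,|y|,|x±y|/√2) = 0.707107 ≤ 1.5 ⇒ ∈ W

1, 2, 4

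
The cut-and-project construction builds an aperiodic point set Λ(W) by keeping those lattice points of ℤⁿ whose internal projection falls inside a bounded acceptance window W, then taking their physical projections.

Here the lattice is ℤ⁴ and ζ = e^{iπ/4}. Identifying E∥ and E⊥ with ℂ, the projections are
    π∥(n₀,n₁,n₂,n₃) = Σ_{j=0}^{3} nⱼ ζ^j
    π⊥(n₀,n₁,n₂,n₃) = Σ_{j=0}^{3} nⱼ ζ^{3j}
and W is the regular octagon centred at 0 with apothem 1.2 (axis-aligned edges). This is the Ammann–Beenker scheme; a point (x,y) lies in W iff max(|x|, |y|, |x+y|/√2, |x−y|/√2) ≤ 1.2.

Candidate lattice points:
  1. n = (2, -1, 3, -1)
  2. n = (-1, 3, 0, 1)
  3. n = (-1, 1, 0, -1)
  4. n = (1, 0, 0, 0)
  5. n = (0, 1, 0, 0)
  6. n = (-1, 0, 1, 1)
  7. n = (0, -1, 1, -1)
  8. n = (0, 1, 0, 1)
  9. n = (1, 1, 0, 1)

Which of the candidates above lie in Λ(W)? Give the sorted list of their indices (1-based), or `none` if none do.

4, 5, 6

Internal map: ζ^{3j} for j=0..3 gives (1,0), (−√2/2,√2/2), (0,−1), (√2/2,√2/2).
candidate 1: n = (2, -1, 3, -1) → π⊥ ≈ (+2.0000, -4.4142); max(|x|,|y|,|x±y|/√2) = 4.5355 > 1.2 ⇒ ∉ W
candidate 2: n = (-1, 3, 0, 1) → π⊥ ≈ (-2.4142, +2.8284); max(|x|,|y|,|x±y|/√2) = 3.7071 > 1.2 ⇒ ∉ W
candidate 3: n = (-1, 1, 0, -1) → π⊥ ≈ (-2.4142, +0.0000); max(|x|,|y|,|x±y|/√2) = 2.4142 > 1.2 ⇒ ∉ W
candidate 4: n = (1, 0, 0, 0) → π⊥ ≈ (+1.0000, +0.0000); max(|x|,|y|,|x±y|/√2) = 1.0000 ≤ 1.2 ⇒ ∈ W
candidate 5: n = (0, 1, 0, 0) → π⊥ ≈ (-0.7071, +0.7071); max(|x|,|y|,|x±y|/√2) = 1.0000 ≤ 1.2 ⇒ ∈ W
candidate 6: n = (-1, 0, 1, 1) → π⊥ ≈ (-0.2929, -0.2929); max(|x|,|y|,|x±y|/√2) = 0.4142 ≤ 1.2 ⇒ ∈ W
candidate 7: n = (0, -1, 1, -1) → π⊥ ≈ (+0.0000, -2.4142); max(|x|,|y|,|x±y|/√2) = 2.4142 > 1.2 ⇒ ∉ W
candidate 8: n = (0, 1, 0, 1) → π⊥ ≈ (+0.0000, +1.4142); max(|x|,|y|,|x±y|/√2) = 1.4142 > 1.2 ⇒ ∉ W
candidate 9: n = (1, 1, 0, 1) → π⊥ ≈ (+1.0000, +1.4142); max(|x|,|y|,|x±y|/√2) = 1.7071 > 1.2 ⇒ ∉ W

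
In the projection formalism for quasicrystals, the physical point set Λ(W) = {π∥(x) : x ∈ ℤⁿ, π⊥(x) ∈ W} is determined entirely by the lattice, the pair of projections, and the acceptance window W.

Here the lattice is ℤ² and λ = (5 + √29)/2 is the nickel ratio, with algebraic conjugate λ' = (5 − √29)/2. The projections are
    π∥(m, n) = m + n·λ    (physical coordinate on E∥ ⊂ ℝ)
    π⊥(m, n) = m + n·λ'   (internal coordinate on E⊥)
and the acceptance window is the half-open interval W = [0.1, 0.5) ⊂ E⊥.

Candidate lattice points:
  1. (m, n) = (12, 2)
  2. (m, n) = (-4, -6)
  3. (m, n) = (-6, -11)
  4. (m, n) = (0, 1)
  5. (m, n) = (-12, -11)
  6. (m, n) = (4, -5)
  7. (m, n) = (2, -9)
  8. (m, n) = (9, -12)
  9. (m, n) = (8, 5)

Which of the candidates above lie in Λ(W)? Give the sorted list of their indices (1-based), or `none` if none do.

Compute λ' = (5−√29)/2 = -0.19258, so π⊥(m,n) = m -0.19258·n.
[1] lift (12,2): star map gives 11.61484; window check 0.1 ≤ 11.61484 < 0.5 is false → out
[2] lift (-4,-6): star map gives -2.84451; window check 0.1 ≤ -2.84451 < 0.5 is false → out
[3] lift (-6,-11): star map gives -3.88159; window check 0.1 ≤ -3.88159 < 0.5 is false → out
[4] lift (0,1): star map gives -0.19258; window check 0.1 ≤ -0.19258 < 0.5 is false → out
[5] lift (-12,-11): star map gives -9.88159; window check 0.1 ≤ -9.88159 < 0.5 is false → out
[6] lift (4,-5): star map gives 4.96291; window check 0.1 ≤ 4.96291 < 0.5 is false → out
[7] lift (2,-9): star map gives 3.73324; window check 0.1 ≤ 3.73324 < 0.5 is false → out
[8] lift (9,-12): star map gives 11.31099; window check 0.1 ≤ 11.31099 < 0.5 is false → out
[9] lift (8,5): star map gives 7.03709; window check 0.1 ≤ 7.03709 < 0.5 is false → out

none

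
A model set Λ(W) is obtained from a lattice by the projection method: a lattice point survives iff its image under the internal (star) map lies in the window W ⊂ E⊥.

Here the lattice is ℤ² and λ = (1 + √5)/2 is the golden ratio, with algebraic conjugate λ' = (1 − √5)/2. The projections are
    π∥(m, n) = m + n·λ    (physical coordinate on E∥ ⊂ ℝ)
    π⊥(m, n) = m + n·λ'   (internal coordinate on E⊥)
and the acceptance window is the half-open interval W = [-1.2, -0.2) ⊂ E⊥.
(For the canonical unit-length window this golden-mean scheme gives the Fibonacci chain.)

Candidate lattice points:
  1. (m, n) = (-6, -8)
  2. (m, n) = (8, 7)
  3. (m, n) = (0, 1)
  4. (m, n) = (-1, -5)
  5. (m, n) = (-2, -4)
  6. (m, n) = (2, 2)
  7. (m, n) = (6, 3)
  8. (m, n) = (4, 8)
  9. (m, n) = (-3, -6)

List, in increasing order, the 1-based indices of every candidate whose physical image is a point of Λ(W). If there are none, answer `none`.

Compute λ' = (1−√5)/2 = -0.618034, so π⊥(m,n) = m -0.618034·n.
[1] lift (-6,-8): star map gives -1.055728; window check -1.2 ≤ -1.055728 < -0.2 is true → IN Λ
[2] lift (8,7): star map gives 3.673762; window check -1.2 ≤ 3.673762 < -0.2 is false → out
[3] lift (0,1): star map gives -0.618034; window check -1.2 ≤ -0.618034 < -0.2 is true → IN Λ
[4] lift (-1,-5): star map gives 2.090170; window check -1.2 ≤ 2.090170 < -0.2 is false → out
[5] lift (-2,-4): star map gives 0.472136; window check -1.2 ≤ 0.472136 < -0.2 is false → out
[6] lift (2,2): star map gives 0.763932; window check -1.2 ≤ 0.763932 < -0.2 is false → out
[7] lift (6,3): star map gives 4.145898; window check -1.2 ≤ 4.145898 < -0.2 is false → out
[8] lift (4,8): star map gives -0.944272; window check -1.2 ≤ -0.944272 < -0.2 is true → IN Λ
[9] lift (-3,-6): star map gives 0.708204; window check -1.2 ≤ 0.708204 < -0.2 is false → out

1, 3, 8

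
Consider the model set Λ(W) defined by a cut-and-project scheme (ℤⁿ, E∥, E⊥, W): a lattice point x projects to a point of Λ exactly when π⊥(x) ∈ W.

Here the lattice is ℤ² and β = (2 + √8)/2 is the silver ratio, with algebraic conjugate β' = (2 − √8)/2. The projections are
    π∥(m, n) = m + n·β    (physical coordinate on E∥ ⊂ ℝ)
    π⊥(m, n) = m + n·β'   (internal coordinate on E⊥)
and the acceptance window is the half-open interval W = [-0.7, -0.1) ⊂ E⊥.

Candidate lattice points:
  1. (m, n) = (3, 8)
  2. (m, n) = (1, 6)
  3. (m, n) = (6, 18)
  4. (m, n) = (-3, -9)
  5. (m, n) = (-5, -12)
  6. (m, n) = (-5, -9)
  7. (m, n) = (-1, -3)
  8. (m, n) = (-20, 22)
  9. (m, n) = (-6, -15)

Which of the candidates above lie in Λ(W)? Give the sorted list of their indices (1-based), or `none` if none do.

Compute β' = (2−√8)/2 = -0.4142, so π⊥(m,n) = m -0.4142·n.
#1 (3,8): internal coord 3 + (8)·β' = -0.3137; -0.3137 ∈ [-0.7, -0.1) → IN Λ
#2 (1,6): internal coord 1 + (6)·β' = -1.4853; -1.4853 ∉ [-0.7, -0.1) → out
#3 (6,18): internal coord 6 + (18)·β' = -1.4558; -1.4558 ∉ [-0.7, -0.1) → out
#4 (-3,-9): internal coord -3 + (-9)·β' = +0.7279; +0.7279 ∉ [-0.7, -0.1) → out
#5 (-5,-12): internal coord -5 + (-12)·β' = -0.0294; -0.0294 ∉ [-0.7, -0.1) → out
#6 (-5,-9): internal coord -5 + (-9)·β' = -1.2721; -1.2721 ∉ [-0.7, -0.1) → out
#7 (-1,-3): internal coord -1 + (-3)·β' = +0.2426; +0.2426 ∉ [-0.7, -0.1) → out
#8 (-20,22): internal coord -20 + (22)·β' = -29.1127; -29.1127 ∉ [-0.7, -0.1) → out
#9 (-6,-15): internal coord -6 + (-15)·β' = +0.2132; +0.2132 ∉ [-0.7, -0.1) → out

1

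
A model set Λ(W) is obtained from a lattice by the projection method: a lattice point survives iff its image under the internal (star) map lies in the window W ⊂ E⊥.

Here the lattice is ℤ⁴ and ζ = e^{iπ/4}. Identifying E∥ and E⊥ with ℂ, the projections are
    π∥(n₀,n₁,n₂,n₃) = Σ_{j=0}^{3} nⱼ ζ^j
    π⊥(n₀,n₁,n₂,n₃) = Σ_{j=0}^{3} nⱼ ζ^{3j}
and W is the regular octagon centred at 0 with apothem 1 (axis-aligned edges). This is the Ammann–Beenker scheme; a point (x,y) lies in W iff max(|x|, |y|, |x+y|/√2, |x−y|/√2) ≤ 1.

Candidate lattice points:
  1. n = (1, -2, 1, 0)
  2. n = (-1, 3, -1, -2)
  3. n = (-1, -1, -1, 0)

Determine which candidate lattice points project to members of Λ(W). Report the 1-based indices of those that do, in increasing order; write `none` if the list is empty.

π⊥(n) = n₀ + n₁ζ³ + n₂ζ⁶ + n₃ζ⁹ where ζ = e^{iπ/4}.
#1 (1, -2, 1, 0): internal (2.4142, -2.4142); octagon support 3.4142 vs apothem 1 → ∉ W
#2 (-1, 3, -1, -2): internal (-4.5355, 1.7071); octagon support 4.5355 vs apothem 1 → ∉ W
#3 (-1, -1, -1, 0): internal (-0.2929, 0.2929); octagon support 0.4142 vs apothem 1 → ∈ W

3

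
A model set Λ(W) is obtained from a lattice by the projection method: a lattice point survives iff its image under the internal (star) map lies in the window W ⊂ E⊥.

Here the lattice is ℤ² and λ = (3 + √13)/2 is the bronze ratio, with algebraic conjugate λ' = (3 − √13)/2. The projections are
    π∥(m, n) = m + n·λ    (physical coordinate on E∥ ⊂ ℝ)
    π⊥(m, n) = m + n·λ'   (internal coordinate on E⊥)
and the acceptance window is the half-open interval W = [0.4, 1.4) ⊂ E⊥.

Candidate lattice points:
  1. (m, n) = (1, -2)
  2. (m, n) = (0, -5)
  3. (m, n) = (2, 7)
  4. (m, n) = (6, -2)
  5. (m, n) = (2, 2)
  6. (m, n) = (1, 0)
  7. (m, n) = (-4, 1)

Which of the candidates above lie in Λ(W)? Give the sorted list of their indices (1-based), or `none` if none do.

λ' = (3−√13)/2 ≈ -0.3028.
[1] lift (1,-2): star map gives 1.6056; window check 0.4 ≤ 1.6056 < 1.4 is false → out
[2] lift (0,-5): star map gives 1.5139; window check 0.4 ≤ 1.5139 < 1.4 is false → out
[3] lift (2,7): star map gives -0.1194; window check 0.4 ≤ -0.1194 < 1.4 is false → out
[4] lift (6,-2): star map gives 6.6056; window check 0.4 ≤ 6.6056 < 1.4 is false → out
[5] lift (2,2): star map gives 1.3944; window check 0.4 ≤ 1.3944 < 1.4 is true → IN Λ
[6] lift (1,0): star map gives 1.0000; window check 0.4 ≤ 1.0000 < 1.4 is true → IN Λ
[7] lift (-4,1): star map gives -4.3028; window check 0.4 ≤ -4.3028 < 1.4 is false → out

5, 6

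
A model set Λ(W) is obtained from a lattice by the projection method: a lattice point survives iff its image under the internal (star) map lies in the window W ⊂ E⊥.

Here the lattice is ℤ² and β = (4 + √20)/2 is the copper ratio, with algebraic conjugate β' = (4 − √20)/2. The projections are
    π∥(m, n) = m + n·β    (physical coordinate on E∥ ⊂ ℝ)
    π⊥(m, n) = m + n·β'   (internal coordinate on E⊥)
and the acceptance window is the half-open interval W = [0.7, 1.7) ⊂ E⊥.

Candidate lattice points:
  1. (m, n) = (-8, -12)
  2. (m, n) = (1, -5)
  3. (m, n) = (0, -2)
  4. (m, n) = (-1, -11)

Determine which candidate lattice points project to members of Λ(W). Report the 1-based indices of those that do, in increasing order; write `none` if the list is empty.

4

β' = (4−√20)/2 ≈ -0.2361.
#1 (-8,-12): internal coord -8 + (-12)·β' = -5.1672; -5.1672 ∉ [0.7, 1.7) → out
#2 (1,-5): internal coord 1 + (-5)·β' = +2.1803; +2.1803 ∉ [0.7, 1.7) → out
#3 (0,-2): internal coord 0 + (-2)·β' = +0.4721; +0.4721 ∉ [0.7, 1.7) → out
#4 (-1,-11): internal coord -1 + (-11)·β' = +1.5967; +1.5967 ∈ [0.7, 1.7) → IN Λ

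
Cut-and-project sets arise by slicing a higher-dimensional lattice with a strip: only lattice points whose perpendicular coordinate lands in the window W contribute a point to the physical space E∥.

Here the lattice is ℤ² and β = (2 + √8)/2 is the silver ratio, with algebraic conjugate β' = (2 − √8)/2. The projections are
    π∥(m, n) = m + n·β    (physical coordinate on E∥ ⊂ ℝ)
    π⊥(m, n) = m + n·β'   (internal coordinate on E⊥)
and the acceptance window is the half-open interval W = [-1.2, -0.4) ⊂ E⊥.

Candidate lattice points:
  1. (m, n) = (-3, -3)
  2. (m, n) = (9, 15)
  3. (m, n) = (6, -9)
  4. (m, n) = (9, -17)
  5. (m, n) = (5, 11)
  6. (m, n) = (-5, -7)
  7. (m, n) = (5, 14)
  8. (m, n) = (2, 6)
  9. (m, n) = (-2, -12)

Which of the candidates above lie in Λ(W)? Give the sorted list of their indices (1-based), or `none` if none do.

7, 8

Compute β' = (2−√8)/2 = -0.41421, so π⊥(m,n) = m -0.41421·n.
[1] lift (-3,-3): star map gives -1.75736; window check -1.2 ≤ -1.75736 < -0.4 is false → out
[2] lift (9,15): star map gives 2.78680; window check -1.2 ≤ 2.78680 < -0.4 is false → out
[3] lift (6,-9): star map gives 9.72792; window check -1.2 ≤ 9.72792 < -0.4 is false → out
[4] lift (9,-17): star map gives 16.04163; window check -1.2 ≤ 16.04163 < -0.4 is false → out
[5] lift (5,11): star map gives 0.44365; window check -1.2 ≤ 0.44365 < -0.4 is false → out
[6] lift (-5,-7): star map gives -2.10051; window check -1.2 ≤ -2.10051 < -0.4 is false → out
[7] lift (5,14): star map gives -0.79899; window check -1.2 ≤ -0.79899 < -0.4 is true → IN Λ
[8] lift (2,6): star map gives -0.48528; window check -1.2 ≤ -0.48528 < -0.4 is true → IN Λ
[9] lift (-2,-12): star map gives 2.97056; window check -1.2 ≤ 2.97056 < -0.4 is false → out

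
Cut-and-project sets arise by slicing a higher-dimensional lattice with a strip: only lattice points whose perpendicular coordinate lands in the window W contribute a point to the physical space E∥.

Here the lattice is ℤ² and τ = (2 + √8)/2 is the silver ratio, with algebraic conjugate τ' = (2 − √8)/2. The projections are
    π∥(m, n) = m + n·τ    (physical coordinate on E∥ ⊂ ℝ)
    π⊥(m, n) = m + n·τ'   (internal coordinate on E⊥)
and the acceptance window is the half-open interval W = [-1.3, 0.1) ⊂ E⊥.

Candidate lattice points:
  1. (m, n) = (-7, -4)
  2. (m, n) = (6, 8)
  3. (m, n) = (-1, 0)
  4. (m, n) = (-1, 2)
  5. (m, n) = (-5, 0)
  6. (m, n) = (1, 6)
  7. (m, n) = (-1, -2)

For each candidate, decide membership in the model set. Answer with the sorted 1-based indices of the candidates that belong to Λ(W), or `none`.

3, 7

τ' = (2−√8)/2 ≈ -0.41421.
[1] lift (-7,-4): star map gives -5.34315; window check -1.3 ≤ -5.34315 < 0.1 is false → out
[2] lift (6,8): star map gives 2.68629; window check -1.3 ≤ 2.68629 < 0.1 is false → out
[3] lift (-1,0): star map gives -1.00000; window check -1.3 ≤ -1.00000 < 0.1 is true → IN Λ
[4] lift (-1,2): star map gives -1.82843; window check -1.3 ≤ -1.82843 < 0.1 is false → out
[5] lift (-5,0): star map gives -5.00000; window check -1.3 ≤ -5.00000 < 0.1 is false → out
[6] lift (1,6): star map gives -1.48528; window check -1.3 ≤ -1.48528 < 0.1 is false → out
[7] lift (-1,-2): star map gives -0.17157; window check -1.3 ≤ -0.17157 < 0.1 is true → IN Λ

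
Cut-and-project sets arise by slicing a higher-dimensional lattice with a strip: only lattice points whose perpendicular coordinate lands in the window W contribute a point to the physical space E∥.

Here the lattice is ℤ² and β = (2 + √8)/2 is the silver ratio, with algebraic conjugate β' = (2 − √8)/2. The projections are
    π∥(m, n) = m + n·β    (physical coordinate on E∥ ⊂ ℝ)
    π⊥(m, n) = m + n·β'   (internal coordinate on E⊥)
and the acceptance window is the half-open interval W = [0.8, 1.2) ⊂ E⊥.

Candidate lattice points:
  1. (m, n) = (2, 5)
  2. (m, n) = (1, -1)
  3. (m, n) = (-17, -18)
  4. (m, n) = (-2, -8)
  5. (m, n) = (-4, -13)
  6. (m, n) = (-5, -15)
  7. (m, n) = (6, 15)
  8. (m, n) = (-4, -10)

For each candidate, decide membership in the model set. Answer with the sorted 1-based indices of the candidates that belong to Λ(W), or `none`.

Numerically β ≈ 2.4142 and β' = −1/β ≈ -0.4142.
candidate 1: (m,n)=(2,5) → π∥ = 2+5·β ≈ 14.0711, π⊥ = 2+5·β' ≈ -0.0711 ∉ [0.8, 1.2) ⇒ out
candidate 2: (m,n)=(1,-1) → π∥ = 1-1·β ≈ -1.4142, π⊥ = 1-1·β' ≈ 1.4142 ∉ [0.8, 1.2) ⇒ out
candidate 3: (m,n)=(-17,-18) → π∥ = -17-18·β ≈ -60.4558, π⊥ = -17-18·β' ≈ -9.5442 ∉ [0.8, 1.2) ⇒ out
candidate 4: (m,n)=(-2,-8) → π∥ = -2-8·β ≈ -21.3137, π⊥ = -2-8·β' ≈ 1.3137 ∉ [0.8, 1.2) ⇒ out
candidate 5: (m,n)=(-4,-13) → π∥ = -4-13·β ≈ -35.3848, π⊥ = -4-13·β' ≈ 1.3848 ∉ [0.8, 1.2) ⇒ out
candidate 6: (m,n)=(-5,-15) → π∥ = -5-15·β ≈ -41.2132, π⊥ = -5-15·β' ≈ 1.2132 ∉ [0.8, 1.2) ⇒ out
candidate 7: (m,n)=(6,15) → π∥ = 6+15·β ≈ 42.2132, π⊥ = 6+15·β' ≈ -0.2132 ∉ [0.8, 1.2) ⇒ out
candidate 8: (m,n)=(-4,-10) → π∥ = -4-10·β ≈ -28.1421, π⊥ = -4-10·β' ≈ 0.1421 ∉ [0.8, 1.2) ⇒ out

none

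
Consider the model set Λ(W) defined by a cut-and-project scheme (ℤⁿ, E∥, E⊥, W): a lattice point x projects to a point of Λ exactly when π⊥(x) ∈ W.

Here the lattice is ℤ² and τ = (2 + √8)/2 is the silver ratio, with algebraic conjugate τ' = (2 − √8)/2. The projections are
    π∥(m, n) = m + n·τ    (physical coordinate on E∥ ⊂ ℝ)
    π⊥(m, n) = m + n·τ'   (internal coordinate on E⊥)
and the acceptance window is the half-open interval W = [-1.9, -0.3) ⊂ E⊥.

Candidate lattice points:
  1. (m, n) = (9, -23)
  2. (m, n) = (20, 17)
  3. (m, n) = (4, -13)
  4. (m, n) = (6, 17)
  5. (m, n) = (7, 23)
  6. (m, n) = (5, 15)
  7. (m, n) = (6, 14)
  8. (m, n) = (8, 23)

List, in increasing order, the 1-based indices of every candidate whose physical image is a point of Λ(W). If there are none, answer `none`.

τ' = (2−√8)/2 ≈ -0.414214.
[1] lift (9,-23): star map gives 18.526912; window check -1.9 ≤ 18.526912 < -0.3 is false → out
[2] lift (20,17): star map gives 12.958369; window check -1.9 ≤ 12.958369 < -0.3 is false → out
[3] lift (4,-13): star map gives 9.384776; window check -1.9 ≤ 9.384776 < -0.3 is false → out
[4] lift (6,17): star map gives -1.041631; window check -1.9 ≤ -1.041631 < -0.3 is true → IN Λ
[5] lift (7,23): star map gives -2.526912; window check -1.9 ≤ -2.526912 < -0.3 is false → out
[6] lift (5,15): star map gives -1.213203; window check -1.9 ≤ -1.213203 < -0.3 is true → IN Λ
[7] lift (6,14): star map gives 0.201010; window check -1.9 ≤ 0.201010 < -0.3 is false → out
[8] lift (8,23): star map gives -1.526912; window check -1.9 ≤ -1.526912 < -0.3 is true → IN Λ

4, 6, 8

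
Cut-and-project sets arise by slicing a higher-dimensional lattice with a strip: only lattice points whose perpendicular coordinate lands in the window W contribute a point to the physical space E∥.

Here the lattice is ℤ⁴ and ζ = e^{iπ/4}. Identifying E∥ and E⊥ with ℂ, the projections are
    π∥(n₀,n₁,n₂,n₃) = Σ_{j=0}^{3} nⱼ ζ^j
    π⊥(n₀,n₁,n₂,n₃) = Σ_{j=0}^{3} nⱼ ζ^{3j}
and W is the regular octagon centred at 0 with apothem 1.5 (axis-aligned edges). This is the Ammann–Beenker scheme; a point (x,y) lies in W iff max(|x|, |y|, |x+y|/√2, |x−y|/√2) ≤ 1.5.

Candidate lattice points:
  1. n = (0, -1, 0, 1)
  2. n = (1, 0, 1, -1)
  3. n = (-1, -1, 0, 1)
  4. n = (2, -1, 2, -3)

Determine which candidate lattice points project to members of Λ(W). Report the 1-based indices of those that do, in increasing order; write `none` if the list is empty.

π⊥(n) = n₀ + n₁ζ³ + n₂ζ⁶ + n₃ζ⁹ where ζ = e^{iπ/4}.
candidate 1: n = (0, -1, 0, 1) → π⊥ ≈ (+1.414214, +0.000000); max(|x|,|y|,|x±y|/√2) = 1.414214 ≤ 1.5 ⇒ ∈ W
candidate 2: n = (1, 0, 1, -1) → π⊥ ≈ (+0.292893, -1.707107); max(|x|,|y|,|x±y|/√2) = 1.707107 > 1.5 ⇒ ∉ W
candidate 3: n = (-1, -1, 0, 1) → π⊥ ≈ (+0.414214, +0.000000); max(|x|,|y|,|x±y|/√2) = 0.414214 ≤ 1.5 ⇒ ∈ W
candidate 4: n = (2, -1, 2, -3) → π⊥ ≈ (+0.585786, -4.828427); max(|x|,|y|,|x±y|/√2) = 4.828427 > 1.5 ⇒ ∉ W

1, 3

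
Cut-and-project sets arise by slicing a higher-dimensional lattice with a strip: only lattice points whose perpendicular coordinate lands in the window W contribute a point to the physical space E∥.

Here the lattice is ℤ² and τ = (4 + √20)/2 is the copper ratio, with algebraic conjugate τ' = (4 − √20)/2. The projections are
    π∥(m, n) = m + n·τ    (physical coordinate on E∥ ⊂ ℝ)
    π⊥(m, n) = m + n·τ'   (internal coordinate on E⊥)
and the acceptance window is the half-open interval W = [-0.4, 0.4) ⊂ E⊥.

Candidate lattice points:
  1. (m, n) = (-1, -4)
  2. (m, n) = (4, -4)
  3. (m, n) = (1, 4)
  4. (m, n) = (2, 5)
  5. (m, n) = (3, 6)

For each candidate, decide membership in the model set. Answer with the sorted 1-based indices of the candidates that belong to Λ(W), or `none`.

1, 3

Compute τ' = (4−√20)/2 = -0.23607, so π⊥(m,n) = m -0.23607·n.
[1] lift (-1,-4): star map gives -0.05573; window check -0.4 ≤ -0.05573 < 0.4 is true → IN Λ
[2] lift (4,-4): star map gives 4.94427; window check -0.4 ≤ 4.94427 < 0.4 is false → out
[3] lift (1,4): star map gives 0.05573; window check -0.4 ≤ 0.05573 < 0.4 is true → IN Λ
[4] lift (2,5): star map gives 0.81966; window check -0.4 ≤ 0.81966 < 0.4 is false → out
[5] lift (3,6): star map gives 1.58359; window check -0.4 ≤ 1.58359 < 0.4 is false → out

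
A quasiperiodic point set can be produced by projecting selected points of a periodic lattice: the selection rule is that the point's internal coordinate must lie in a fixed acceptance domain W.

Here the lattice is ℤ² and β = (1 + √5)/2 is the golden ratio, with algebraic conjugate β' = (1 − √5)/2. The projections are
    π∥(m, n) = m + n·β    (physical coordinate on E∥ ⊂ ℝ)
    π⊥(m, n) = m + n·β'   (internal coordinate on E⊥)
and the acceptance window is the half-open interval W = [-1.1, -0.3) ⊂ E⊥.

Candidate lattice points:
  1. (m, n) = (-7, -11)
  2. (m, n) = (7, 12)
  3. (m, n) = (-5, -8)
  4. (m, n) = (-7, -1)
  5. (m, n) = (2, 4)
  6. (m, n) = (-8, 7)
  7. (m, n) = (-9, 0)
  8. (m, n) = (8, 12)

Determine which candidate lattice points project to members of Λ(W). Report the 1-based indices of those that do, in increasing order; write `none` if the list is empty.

Numerically β ≈ 1.61803 and β' = −1/β ≈ -0.61803.
#1 (-7,-11): internal coord -7 + (-11)·β' = -0.20163; -0.20163 ∉ [-1.1, -0.3) → out
#2 (7,12): internal coord 7 + (12)·β' = -0.41641; -0.41641 ∈ [-1.1, -0.3) → IN Λ
#3 (-5,-8): internal coord -5 + (-8)·β' = -0.05573; -0.05573 ∉ [-1.1, -0.3) → out
#4 (-7,-1): internal coord -7 + (-1)·β' = -6.38197; -6.38197 ∉ [-1.1, -0.3) → out
#5 (2,4): internal coord 2 + (4)·β' = -0.47214; -0.47214 ∈ [-1.1, -0.3) → IN Λ
#6 (-8,7): internal coord -8 + (7)·β' = -12.32624; -12.32624 ∉ [-1.1, -0.3) → out
#7 (-9,0): internal coord -9 + (0)·β' = -9.00000; -9.00000 ∉ [-1.1, -0.3) → out
#8 (8,12): internal coord 8 + (12)·β' = +0.58359; +0.58359 ∉ [-1.1, -0.3) → out

2, 5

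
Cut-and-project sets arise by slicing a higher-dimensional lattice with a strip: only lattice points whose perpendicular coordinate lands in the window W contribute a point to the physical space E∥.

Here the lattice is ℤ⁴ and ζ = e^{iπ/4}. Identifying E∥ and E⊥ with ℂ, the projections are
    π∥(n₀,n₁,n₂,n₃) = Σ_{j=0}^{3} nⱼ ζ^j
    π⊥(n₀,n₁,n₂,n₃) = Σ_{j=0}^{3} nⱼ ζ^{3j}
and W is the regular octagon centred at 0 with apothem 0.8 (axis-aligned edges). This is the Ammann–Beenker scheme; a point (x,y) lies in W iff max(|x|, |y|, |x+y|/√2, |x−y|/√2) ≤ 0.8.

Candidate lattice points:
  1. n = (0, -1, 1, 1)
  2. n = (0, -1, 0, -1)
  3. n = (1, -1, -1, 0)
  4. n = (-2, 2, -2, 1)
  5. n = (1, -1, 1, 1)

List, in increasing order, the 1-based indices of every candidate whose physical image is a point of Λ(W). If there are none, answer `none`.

With ζ = e^{iπ/4} the internal vectors are ζ^0,ζ^3,ζ^6,ζ^9.
#1 (0, -1, 1, 1): internal (1.41421, -1.00000); octagon support 1.70711 vs apothem 0.8 → ∉ W
#2 (0, -1, 0, -1): internal (0.00000, -1.41421); octagon support 1.41421 vs apothem 0.8 → ∉ W
#3 (1, -1, -1, 0): internal (1.70711, 0.29289); octagon support 1.70711 vs apothem 0.8 → ∉ W
#4 (-2, 2, -2, 1): internal (-2.70711, 4.12132); octagon support 4.82843 vs apothem 0.8 → ∉ W
#5 (1, -1, 1, 1): internal (2.41421, -1.00000); octagon support 2.41421 vs apothem 0.8 → ∉ W

none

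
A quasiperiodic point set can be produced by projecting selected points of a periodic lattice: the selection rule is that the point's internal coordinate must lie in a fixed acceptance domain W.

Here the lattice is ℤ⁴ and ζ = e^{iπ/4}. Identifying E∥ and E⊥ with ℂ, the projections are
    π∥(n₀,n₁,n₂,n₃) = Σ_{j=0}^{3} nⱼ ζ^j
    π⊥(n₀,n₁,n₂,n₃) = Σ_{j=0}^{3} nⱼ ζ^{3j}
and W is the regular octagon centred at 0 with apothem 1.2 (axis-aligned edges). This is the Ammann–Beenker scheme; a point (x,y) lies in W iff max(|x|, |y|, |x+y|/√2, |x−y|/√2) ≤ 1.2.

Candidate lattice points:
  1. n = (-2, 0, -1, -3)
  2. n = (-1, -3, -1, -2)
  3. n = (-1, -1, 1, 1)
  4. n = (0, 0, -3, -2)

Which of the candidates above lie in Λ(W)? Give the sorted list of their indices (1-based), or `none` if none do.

3

Internal map: ζ^{3j} for j=0..3 gives (1,0), (−√2/2,√2/2), (0,−1), (√2/2,√2/2).
candidate 1: n = (-2, 0, -1, -3) → π⊥ ≈ (-4.121320, -1.121320); max(|x|,|y|,|x±y|/√2) = 4.121320 > 1.2 ⇒ ∉ W
candidate 2: n = (-1, -3, -1, -2) → π⊥ ≈ (-0.292893, -2.535534); max(|x|,|y|,|x±y|/√2) = 2.535534 > 1.2 ⇒ ∉ W
candidate 3: n = (-1, -1, 1, 1) → π⊥ ≈ (+0.414214, -1.000000); max(|x|,|y|,|x±y|/√2) = 1.000000 ≤ 1.2 ⇒ ∈ W
candidate 4: n = (0, 0, -3, -2) → π⊥ ≈ (-1.414214, +1.585786); max(|x|,|y|,|x±y|/√2) = 2.121320 > 1.2 ⇒ ∉ W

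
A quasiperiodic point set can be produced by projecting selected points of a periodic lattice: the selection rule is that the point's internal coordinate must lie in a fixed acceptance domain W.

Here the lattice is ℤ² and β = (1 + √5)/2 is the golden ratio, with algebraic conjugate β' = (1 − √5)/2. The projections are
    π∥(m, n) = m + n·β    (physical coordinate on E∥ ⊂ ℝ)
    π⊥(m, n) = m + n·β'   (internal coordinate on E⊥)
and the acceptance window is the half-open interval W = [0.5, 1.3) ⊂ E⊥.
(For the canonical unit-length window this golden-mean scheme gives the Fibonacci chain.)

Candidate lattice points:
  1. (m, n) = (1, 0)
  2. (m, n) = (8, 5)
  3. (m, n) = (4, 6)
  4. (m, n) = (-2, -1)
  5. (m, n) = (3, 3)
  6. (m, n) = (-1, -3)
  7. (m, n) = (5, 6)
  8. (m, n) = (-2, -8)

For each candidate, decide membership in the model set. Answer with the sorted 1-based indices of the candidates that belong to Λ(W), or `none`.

1, 5, 6, 7

β' = (1−√5)/2 ≈ -0.6180.
#1 (1,0): internal coord 1 + (0)·β' = +1.0000; +1.0000 ∈ [0.5, 1.3) → IN Λ
#2 (8,5): internal coord 8 + (5)·β' = +4.9098; +4.9098 ∉ [0.5, 1.3) → out
#3 (4,6): internal coord 4 + (6)·β' = +0.2918; +0.2918 ∉ [0.5, 1.3) → out
#4 (-2,-1): internal coord -2 + (-1)·β' = -1.3820; -1.3820 ∉ [0.5, 1.3) → out
#5 (3,3): internal coord 3 + (3)·β' = +1.1459; +1.1459 ∈ [0.5, 1.3) → IN Λ
#6 (-1,-3): internal coord -1 + (-3)·β' = +0.8541; +0.8541 ∈ [0.5, 1.3) → IN Λ
#7 (5,6): internal coord 5 + (6)·β' = +1.2918; +1.2918 ∈ [0.5, 1.3) → IN Λ
#8 (-2,-8): internal coord -2 + (-8)·β' = +2.9443; +2.9443 ∉ [0.5, 1.3) → out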